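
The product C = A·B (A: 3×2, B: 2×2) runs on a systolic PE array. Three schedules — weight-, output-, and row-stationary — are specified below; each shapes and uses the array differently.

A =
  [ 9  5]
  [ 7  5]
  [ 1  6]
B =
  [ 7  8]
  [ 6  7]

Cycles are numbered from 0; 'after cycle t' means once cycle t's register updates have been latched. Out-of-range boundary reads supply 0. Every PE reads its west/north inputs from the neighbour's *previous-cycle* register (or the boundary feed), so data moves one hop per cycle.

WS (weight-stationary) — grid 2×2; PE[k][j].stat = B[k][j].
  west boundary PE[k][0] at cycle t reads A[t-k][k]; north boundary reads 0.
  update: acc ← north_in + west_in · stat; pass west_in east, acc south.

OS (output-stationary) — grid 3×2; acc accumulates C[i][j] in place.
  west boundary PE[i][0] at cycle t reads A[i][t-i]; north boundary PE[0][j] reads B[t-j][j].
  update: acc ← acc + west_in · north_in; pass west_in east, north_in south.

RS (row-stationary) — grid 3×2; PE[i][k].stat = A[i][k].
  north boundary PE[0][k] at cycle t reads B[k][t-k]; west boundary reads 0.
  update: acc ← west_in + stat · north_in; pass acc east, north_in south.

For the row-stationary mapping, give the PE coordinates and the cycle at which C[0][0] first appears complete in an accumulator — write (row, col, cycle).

Under RS, C[0][0] lands at PE[0][1]:
  step 0 · PE0,1: acc=0; fwd→0 fwd↓0
  step 1 · PE0,1: acc=93; fwd→93 fwd↓6

(row, col, cycle) = (0, 1, 1)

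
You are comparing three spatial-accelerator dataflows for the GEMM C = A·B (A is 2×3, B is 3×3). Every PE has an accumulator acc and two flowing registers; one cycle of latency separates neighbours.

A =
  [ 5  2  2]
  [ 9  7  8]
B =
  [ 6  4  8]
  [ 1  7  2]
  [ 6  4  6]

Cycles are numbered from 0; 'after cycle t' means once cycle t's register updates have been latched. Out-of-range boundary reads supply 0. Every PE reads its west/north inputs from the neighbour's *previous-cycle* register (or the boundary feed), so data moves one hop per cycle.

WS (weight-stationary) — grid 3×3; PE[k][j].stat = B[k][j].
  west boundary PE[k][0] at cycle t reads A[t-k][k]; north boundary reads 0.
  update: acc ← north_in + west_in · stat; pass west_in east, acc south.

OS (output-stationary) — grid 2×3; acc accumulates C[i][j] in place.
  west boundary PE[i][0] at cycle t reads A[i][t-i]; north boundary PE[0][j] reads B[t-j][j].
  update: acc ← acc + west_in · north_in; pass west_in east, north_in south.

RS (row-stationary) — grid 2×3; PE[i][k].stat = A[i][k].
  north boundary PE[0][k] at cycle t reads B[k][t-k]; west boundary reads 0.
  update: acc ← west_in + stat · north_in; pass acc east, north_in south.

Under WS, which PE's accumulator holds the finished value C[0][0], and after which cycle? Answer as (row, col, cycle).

WS — PE[2][0] is where C[0][0] collects:
  @0  [2,0]  acc 0  |  →0  ↓0
  @1  [2,0]  acc 0  |  →0  ↓0
  @2  [2,0]  acc 44  |  →2  ↓44

(row, col, cycle) = (2, 0, 2)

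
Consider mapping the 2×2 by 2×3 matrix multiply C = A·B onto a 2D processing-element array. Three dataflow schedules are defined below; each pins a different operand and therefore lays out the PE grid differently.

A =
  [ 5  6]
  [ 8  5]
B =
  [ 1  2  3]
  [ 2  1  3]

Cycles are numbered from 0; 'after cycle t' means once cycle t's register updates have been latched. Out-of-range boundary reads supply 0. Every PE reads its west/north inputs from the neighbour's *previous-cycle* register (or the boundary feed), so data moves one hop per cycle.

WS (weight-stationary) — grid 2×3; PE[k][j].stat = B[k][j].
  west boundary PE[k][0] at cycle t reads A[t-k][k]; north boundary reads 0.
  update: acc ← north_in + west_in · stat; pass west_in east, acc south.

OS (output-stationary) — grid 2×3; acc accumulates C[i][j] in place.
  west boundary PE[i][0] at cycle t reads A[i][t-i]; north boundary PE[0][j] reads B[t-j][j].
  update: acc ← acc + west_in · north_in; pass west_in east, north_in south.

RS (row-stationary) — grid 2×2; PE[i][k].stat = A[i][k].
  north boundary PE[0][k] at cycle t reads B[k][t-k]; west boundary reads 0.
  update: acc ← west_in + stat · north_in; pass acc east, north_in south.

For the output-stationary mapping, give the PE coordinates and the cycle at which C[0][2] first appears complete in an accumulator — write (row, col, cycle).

(row, col, cycle) = (0, 2, 3)

OS: C[0][2] accumulates in PE[0][2]:
  cycle 0: PE[0][2] → acc 0, east 0, south 0
  cycle 1: PE[0][2] → acc 0, east 0, south 0
  cycle 2: PE[0][2] → acc 15, east 5, south 3
  cycle 3: PE[0][2] → acc 33, east 6, south 3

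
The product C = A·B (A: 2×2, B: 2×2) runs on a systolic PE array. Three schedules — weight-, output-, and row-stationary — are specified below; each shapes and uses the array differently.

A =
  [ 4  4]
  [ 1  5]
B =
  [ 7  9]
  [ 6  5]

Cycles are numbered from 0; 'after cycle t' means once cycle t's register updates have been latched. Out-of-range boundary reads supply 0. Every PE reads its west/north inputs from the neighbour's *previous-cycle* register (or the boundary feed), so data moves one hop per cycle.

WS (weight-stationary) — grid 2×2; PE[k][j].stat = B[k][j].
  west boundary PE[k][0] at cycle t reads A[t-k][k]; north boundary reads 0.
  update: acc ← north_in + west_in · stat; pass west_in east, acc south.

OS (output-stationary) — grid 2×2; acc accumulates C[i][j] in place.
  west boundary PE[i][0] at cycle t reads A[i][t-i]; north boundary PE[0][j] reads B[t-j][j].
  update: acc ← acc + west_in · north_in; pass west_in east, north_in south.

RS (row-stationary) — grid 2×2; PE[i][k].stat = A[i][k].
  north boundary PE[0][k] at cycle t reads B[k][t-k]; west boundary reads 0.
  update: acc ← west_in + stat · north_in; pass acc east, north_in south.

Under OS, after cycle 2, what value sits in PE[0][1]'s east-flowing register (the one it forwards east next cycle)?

register = 4

OS 2×2: PE[0][1] cycle-by-cycle (with neighbour feeds):
  [0] (0,0) acc=28 (h:4 v:7)
  [0] (0,1) acc=0 (h:0 v:0)
  [1] (0,0) acc=52 (h:4 v:6)
  [1] (0,1) acc=36 (h:4 v:9)
  [2] (0,0) acc=52 (h:0 v:0)
  [2] (0,1) acc=56 (h:4 v:5)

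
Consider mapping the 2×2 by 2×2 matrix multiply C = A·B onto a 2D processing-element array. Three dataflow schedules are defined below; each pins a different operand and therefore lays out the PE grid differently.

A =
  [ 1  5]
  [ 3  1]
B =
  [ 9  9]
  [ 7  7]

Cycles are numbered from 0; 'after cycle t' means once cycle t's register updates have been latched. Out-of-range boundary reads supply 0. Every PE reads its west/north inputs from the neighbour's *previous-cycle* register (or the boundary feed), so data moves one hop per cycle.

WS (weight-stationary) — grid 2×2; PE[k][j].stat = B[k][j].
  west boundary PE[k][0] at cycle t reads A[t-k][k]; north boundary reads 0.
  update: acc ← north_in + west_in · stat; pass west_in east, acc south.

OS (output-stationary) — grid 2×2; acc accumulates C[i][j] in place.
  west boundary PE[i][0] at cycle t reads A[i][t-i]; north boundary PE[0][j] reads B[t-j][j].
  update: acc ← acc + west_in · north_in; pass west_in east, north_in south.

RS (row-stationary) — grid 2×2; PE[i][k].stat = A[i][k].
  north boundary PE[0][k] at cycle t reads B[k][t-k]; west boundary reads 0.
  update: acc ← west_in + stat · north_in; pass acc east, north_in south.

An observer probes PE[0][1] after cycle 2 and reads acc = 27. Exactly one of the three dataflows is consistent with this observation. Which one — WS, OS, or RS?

dataflow = WS

WS [2×2] PE[0][1] across cycles:
  step 0 · PE0,1: acc=0; fwd→0 fwd↓0
  step 1 · PE0,1: acc=9; fwd→1 fwd↓9
  step 2 · PE0,1: acc=27; fwd→3 fwd↓27
OS [2×2] PE[0][1] across cycles:
  step 0 · PE0,1: acc=0; fwd→0 fwd↓0
  step 1 · PE0,1: acc=9; fwd→1 fwd↓9
  step 2 · PE0,1: acc=44; fwd→5 fwd↓7
RS [2×2] PE[0][1] across cycles:
  step 0 · PE0,1: acc=0; fwd→0 fwd↓0
  step 1 · PE0,1: acc=44; fwd→44 fwd↓7
  step 2 · PE0,1: acc=44; fwd→44 fwd↓7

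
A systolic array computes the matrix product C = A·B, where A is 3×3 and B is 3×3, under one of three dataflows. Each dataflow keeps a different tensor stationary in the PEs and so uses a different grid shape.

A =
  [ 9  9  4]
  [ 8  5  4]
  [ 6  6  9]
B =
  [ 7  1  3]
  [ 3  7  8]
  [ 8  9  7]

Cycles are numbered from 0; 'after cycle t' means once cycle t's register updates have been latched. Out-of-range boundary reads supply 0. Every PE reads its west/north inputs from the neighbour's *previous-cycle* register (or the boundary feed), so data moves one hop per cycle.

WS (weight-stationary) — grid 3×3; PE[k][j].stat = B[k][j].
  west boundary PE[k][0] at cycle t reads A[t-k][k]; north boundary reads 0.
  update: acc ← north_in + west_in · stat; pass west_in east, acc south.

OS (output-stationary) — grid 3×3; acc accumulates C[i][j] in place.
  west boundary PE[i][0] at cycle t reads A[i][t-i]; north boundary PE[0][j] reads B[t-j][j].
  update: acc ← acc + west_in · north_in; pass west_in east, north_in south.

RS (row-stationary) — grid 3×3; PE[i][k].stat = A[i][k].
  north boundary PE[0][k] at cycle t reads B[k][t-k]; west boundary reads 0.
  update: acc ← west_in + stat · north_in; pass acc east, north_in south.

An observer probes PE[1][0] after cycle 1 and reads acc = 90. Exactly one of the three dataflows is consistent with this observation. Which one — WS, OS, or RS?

dataflow = WS

WS (3×3 grid), PE[1][0]:
  c0 r1c0: 0 / 0 / 0
  c1 r1c0: 90 / 9 / 90
OS (3×3 grid), PE[1][0]:
  c0 r1c0: 0 / 0 / 0
  c1 r1c0: 56 / 8 / 7
RS (3×3 grid), PE[1][0]:
  c0 r1c0: 0 / 0 / 0
  c1 r1c0: 56 / 56 / 7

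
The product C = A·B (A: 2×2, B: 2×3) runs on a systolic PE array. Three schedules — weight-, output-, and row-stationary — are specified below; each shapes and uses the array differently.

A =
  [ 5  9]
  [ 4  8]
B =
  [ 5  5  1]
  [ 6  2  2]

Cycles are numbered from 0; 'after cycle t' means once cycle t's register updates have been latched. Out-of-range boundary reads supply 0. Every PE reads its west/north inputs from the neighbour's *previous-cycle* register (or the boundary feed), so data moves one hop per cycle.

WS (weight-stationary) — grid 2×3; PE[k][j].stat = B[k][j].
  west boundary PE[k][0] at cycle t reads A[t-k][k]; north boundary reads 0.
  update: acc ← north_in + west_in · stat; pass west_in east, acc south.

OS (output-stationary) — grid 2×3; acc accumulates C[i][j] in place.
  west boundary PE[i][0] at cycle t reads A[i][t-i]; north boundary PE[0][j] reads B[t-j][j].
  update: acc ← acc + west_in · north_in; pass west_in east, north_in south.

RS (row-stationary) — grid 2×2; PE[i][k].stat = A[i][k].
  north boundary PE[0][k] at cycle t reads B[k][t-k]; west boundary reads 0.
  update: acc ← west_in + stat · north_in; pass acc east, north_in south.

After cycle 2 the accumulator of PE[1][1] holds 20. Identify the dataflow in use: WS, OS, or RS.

dataflow = OS

WS [2×3] PE[1][1] across cycles:
  step 0 · PE1,1: acc=0; fwd→0 fwd↓0
  step 1 · PE1,1: acc=0; fwd→0 fwd↓0
  step 2 · PE1,1: acc=43; fwd→9 fwd↓43
OS [2×3] PE[1][1] across cycles:
  step 0 · PE1,1: acc=0; fwd→0 fwd↓0
  step 1 · PE1,1: acc=0; fwd→0 fwd↓0
  step 2 · PE1,1: acc=20; fwd→4 fwd↓5
RS [2×2] PE[1][1] across cycles:
  step 0 · PE1,1: acc=0; fwd→0 fwd↓0
  step 1 · PE1,1: acc=0; fwd→0 fwd↓0
  step 2 · PE1,1: acc=68; fwd→68 fwd↓6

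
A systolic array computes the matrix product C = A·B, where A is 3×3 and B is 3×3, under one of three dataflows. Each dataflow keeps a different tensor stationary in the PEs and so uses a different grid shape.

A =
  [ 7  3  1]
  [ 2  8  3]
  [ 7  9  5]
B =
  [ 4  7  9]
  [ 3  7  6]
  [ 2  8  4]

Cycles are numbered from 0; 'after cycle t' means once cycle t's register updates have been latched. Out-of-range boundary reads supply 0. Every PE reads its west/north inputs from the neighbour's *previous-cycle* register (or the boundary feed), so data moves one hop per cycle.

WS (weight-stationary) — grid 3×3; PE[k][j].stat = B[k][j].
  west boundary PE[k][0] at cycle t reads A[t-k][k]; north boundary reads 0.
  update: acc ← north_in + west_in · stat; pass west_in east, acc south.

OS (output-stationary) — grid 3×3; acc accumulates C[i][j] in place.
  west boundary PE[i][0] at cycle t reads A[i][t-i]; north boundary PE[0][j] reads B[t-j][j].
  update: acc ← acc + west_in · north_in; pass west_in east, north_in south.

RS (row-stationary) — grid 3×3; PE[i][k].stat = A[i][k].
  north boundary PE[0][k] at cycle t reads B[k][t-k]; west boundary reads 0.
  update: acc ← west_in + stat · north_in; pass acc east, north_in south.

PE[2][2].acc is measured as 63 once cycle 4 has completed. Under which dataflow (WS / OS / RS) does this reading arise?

WS (3×3 grid), PE[2][2]:
  @0  [2,2]  acc 0  |  →0  ↓0
  @1  [2,2]  acc 0  |  →0  ↓0
  @2  [2,2]  acc 0  |  →0  ↓0
  @3  [2,2]  acc 0  |  →0  ↓0
  @4  [2,2]  acc 85  |  →1  ↓85
OS (3×3 grid), PE[2][2]:
  @0  [2,2]  acc 0  |  →0  ↓0
  @1  [2,2]  acc 0  |  →0  ↓0
  @2  [2,2]  acc 0  |  →0  ↓0
  @3  [2,2]  acc 0  |  →0  ↓0
  @4  [2,2]  acc 63  |  →7  ↓9
RS (3×3 grid), PE[2][2]:
  @0  [2,2]  acc 0  |  →0  ↓0
  @1  [2,2]  acc 0  |  →0  ↓0
  @2  [2,2]  acc 0  |  →0  ↓0
  @3  [2,2]  acc 0  |  →0  ↓0
  @4  [2,2]  acc 65  |  →65  ↓2

dataflow = OS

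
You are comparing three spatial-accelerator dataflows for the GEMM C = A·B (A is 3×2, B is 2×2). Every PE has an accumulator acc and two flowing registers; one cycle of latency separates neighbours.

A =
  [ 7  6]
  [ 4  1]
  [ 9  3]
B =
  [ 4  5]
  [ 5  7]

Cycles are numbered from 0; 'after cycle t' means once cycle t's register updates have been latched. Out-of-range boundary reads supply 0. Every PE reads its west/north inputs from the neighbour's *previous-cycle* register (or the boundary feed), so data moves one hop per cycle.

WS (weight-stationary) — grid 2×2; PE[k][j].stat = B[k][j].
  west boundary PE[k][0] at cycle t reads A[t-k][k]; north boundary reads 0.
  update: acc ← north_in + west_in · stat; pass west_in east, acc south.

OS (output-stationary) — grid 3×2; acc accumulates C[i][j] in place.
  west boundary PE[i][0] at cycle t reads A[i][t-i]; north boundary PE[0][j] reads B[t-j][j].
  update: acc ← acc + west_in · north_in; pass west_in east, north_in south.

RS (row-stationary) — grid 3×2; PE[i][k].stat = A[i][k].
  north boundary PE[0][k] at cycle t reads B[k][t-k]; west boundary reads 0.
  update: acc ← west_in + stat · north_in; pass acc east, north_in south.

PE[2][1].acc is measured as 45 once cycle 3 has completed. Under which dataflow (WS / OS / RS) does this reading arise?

WS: PE[2][1] is outside its 2×2 grid.
OS (3×2 grid), PE[2][1]:
  step 0 · PE2,1: acc=0; fwd→0 fwd↓0
  step 1 · PE2,1: acc=0; fwd→0 fwd↓0
  step 2 · PE2,1: acc=0; fwd→0 fwd↓0
  step 3 · PE2,1: acc=45; fwd→9 fwd↓5
RS (3×2 grid), PE[2][1]:
  step 0 · PE2,1: acc=0; fwd→0 fwd↓0
  step 1 · PE2,1: acc=0; fwd→0 fwd↓0
  step 2 · PE2,1: acc=0; fwd→0 fwd↓0
  step 3 · PE2,1: acc=51; fwd→51 fwd↓5

dataflow = OS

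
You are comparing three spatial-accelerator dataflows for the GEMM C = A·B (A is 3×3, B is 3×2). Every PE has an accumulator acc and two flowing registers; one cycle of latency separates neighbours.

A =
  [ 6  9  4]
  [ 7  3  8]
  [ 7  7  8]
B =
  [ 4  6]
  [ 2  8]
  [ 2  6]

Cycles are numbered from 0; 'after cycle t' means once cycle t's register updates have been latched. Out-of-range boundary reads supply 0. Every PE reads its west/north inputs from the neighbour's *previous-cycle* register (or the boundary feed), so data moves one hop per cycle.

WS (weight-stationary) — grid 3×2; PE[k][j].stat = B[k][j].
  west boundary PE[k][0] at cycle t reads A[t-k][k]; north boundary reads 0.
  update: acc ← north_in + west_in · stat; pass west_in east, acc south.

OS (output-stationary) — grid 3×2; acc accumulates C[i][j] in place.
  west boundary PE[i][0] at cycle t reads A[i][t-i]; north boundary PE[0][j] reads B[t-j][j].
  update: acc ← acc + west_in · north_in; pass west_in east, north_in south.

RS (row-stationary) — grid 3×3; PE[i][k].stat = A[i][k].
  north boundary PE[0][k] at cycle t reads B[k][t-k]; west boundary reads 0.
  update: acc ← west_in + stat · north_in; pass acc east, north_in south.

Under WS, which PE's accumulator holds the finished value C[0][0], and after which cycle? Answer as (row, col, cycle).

(row, col, cycle) = (2, 0, 2)

WS: C[0][0] accumulates in PE[2][0]:
  0: (2,0).acc=0  regs=<0,0>
  1: (2,0).acc=0  regs=<0,0>
  2: (2,0).acc=50  regs=<4,50>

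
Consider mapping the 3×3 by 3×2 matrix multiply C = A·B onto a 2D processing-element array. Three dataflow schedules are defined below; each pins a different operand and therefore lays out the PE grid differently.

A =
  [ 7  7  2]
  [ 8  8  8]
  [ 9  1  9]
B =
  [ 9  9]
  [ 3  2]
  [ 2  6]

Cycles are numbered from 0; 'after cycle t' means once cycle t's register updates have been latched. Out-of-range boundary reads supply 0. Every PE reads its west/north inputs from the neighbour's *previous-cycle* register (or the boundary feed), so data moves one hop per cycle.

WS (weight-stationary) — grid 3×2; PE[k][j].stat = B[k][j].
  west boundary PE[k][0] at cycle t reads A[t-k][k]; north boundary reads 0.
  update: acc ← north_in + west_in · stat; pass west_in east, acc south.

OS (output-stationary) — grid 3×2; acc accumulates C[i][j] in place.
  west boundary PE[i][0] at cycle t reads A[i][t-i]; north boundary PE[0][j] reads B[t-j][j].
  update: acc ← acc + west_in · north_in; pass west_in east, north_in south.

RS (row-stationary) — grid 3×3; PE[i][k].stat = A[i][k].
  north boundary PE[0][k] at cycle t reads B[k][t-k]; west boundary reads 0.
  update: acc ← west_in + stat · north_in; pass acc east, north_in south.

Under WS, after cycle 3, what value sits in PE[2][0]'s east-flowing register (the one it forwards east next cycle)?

register = 8

WS 3×2: PE[2][0] cycle-by-cycle (with neighbour feeds):
  c0 r1c0: 0 / 0 / 0
  c0 r2c0: 0 / 0 / 0
  c1 r1c0: 84 / 7 / 84
  c1 r2c0: 0 / 0 / 0
  c2 r1c0: 96 / 8 / 96
  c2 r2c0: 88 / 2 / 88
  c3 r1c0: 84 / 1 / 84
  c3 r2c0: 112 / 8 / 112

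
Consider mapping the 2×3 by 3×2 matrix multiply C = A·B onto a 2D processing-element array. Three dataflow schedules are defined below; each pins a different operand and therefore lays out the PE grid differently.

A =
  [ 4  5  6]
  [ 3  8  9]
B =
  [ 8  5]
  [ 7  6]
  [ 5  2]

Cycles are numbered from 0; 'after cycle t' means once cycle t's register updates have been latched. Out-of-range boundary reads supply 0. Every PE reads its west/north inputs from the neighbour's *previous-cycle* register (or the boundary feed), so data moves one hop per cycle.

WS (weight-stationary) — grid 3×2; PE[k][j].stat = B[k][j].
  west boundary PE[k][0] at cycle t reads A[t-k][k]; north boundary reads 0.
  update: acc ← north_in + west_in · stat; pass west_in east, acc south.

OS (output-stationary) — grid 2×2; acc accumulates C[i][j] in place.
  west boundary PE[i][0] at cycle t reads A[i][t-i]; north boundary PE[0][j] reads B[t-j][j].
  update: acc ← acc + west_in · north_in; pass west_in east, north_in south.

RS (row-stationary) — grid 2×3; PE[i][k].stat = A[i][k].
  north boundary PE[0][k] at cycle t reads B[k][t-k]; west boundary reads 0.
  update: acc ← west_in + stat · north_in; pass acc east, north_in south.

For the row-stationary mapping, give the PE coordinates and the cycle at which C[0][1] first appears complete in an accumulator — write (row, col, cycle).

Under RS, C[0][1] lands at PE[0][2]:
  after 0 — PE[0][2] acc=0, pass-E 0, pass-S 0
  after 1 — PE[0][2] acc=0, pass-E 0, pass-S 0
  after 2 — PE[0][2] acc=97, pass-E 97, pass-S 5
  after 3 — PE[0][2] acc=62, pass-E 62, pass-S 2

(row, col, cycle) = (0, 2, 3)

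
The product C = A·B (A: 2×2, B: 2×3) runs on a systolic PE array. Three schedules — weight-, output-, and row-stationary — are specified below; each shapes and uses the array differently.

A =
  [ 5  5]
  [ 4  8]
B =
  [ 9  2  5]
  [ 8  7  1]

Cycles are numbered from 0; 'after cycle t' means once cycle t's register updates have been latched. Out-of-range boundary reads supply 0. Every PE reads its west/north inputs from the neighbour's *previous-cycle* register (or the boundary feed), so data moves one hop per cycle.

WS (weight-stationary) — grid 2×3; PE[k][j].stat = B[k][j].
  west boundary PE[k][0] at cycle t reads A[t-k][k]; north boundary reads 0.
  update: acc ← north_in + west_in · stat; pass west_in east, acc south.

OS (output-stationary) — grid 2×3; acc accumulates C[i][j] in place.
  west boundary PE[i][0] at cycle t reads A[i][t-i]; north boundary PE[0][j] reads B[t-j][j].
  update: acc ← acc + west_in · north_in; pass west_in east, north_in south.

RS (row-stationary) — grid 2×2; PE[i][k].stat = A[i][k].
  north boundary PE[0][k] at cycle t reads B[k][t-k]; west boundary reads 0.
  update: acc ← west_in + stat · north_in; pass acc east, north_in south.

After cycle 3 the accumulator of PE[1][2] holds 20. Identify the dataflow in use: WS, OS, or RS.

dataflow = OS

— WS: 2×3; PE[1][2] trace:
  cycle 0: PE[1][2] → acc 0, east 0, south 0
  cycle 1: PE[1][2] → acc 0, east 0, south 0
  cycle 2: PE[1][2] → acc 0, east 0, south 0
  cycle 3: PE[1][2] → acc 30, east 5, south 30
— OS: 2×3; PE[1][2] trace:
  cycle 0: PE[1][2] → acc 0, east 0, south 0
  cycle 1: PE[1][2] → acc 0, east 0, south 0
  cycle 2: PE[1][2] → acc 0, east 0, south 0
  cycle 3: PE[1][2] → acc 20, east 4, south 5
RS: PE[1][2] is outside its 2×2 grid.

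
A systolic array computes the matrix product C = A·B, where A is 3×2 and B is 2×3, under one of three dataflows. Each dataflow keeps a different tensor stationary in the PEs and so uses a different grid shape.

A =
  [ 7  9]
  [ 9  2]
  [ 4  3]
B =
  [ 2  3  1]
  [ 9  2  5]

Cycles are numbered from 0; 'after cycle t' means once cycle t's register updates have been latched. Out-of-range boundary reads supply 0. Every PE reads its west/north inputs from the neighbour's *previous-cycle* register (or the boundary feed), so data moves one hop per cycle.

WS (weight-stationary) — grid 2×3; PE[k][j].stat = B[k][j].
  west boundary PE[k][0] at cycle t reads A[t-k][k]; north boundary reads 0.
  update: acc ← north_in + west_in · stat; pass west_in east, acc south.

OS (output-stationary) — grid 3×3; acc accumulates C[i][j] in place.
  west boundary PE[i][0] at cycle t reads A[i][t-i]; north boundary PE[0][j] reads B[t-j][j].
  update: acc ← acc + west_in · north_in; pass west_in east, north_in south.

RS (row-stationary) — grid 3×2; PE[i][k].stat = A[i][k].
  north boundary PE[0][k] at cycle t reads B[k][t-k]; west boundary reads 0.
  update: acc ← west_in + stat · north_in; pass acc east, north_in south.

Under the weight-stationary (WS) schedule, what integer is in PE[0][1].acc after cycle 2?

WS (2×3). Following PE[0][1] plus its west/north inputs:
  0: (0,0).acc=14  regs=<7,14>
  0: (0,1).acc=0  regs=<0,0>
  1: (0,0).acc=18  regs=<9,18>
  1: (0,1).acc=21  regs=<7,21>
  2: (0,0).acc=8  regs=<4,8>
  2: (0,1).acc=27  regs=<9,27>

PE[0][1].acc = 27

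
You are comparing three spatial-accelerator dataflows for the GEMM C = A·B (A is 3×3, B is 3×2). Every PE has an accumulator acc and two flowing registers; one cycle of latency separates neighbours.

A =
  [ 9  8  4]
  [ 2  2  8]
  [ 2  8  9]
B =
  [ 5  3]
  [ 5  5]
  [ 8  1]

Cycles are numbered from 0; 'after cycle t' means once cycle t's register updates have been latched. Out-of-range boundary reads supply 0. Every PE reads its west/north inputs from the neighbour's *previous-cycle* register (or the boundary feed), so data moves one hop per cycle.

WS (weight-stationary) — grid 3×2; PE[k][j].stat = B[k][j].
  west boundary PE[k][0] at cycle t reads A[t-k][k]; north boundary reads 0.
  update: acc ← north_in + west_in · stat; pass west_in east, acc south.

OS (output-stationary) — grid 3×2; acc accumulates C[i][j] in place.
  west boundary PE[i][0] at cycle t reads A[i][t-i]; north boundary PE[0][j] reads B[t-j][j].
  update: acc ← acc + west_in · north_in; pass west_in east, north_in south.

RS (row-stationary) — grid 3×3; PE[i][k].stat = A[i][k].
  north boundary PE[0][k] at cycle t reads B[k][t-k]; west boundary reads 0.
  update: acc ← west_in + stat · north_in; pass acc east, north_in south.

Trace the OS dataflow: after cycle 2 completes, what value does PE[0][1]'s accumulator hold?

PE[0][1].acc = 67

OS (3×2). Following PE[0][1] plus its west/north inputs:
  t=0 PE[0][0]: acc=45 h=9 v=5
  t=0 PE[0][1]: acc=0 h=0 v=0
  t=1 PE[0][0]: acc=85 h=8 v=5
  t=1 PE[0][1]: acc=27 h=9 v=3
  t=2 PE[0][0]: acc=117 h=4 v=8
  t=2 PE[0][1]: acc=67 h=8 v=5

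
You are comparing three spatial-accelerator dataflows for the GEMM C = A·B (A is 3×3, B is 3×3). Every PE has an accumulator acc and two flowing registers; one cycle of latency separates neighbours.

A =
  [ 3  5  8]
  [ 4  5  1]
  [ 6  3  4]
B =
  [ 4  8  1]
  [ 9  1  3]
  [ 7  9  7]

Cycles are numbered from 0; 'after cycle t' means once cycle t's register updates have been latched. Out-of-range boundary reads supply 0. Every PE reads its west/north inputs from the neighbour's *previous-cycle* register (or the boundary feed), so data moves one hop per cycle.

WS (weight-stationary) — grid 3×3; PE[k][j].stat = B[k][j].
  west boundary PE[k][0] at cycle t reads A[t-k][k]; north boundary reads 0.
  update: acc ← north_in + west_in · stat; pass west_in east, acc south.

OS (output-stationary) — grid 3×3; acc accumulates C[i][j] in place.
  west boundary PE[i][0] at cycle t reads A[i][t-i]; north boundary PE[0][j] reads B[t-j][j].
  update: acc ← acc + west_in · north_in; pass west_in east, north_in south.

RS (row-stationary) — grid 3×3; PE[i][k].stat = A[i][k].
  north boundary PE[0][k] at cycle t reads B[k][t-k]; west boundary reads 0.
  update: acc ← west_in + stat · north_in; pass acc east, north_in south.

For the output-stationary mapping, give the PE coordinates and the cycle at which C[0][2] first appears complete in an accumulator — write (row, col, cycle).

Under OS, C[0][2] lands at PE[0][2]:
  @0  [0,2]  acc 0  |  →0  ↓0
  @1  [0,2]  acc 0  |  →0  ↓0
  @2  [0,2]  acc 3  |  →3  ↓1
  @3  [0,2]  acc 18  |  →5  ↓3
  @4  [0,2]  acc 74  |  →8  ↓7

(row, col, cycle) = (0, 2, 4)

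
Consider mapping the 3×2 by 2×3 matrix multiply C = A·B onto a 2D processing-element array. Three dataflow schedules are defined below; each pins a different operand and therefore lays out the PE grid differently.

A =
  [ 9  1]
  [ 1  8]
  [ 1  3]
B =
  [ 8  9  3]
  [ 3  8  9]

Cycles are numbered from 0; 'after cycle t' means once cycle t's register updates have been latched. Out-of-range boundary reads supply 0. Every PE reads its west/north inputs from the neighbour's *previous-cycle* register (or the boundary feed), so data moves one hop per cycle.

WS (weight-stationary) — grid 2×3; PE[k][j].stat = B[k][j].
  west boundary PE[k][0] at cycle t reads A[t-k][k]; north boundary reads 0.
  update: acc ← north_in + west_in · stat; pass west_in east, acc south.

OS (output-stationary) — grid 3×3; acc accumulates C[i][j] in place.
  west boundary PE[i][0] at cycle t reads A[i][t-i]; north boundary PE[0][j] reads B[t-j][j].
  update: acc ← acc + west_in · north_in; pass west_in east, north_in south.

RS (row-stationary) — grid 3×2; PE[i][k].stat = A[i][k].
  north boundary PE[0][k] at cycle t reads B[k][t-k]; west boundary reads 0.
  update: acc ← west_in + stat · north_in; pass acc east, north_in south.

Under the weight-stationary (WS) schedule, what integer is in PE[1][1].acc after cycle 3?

WS on a 2×3 grid — tracing PE[1][1] and its feeders:
  cycle 0: PE[0][1] → acc 0, east 0, south 0
  cycle 0: PE[1][0] → acc 0, east 0, south 0
  cycle 0: PE[1][1] → acc 0, east 0, south 0
  cycle 1: PE[0][1] → acc 81, east 9, south 81
  cycle 1: PE[1][0] → acc 75, east 1, south 75
  cycle 1: PE[1][1] → acc 0, east 0, south 0
  cycle 2: PE[0][1] → acc 9, east 1, south 9
  cycle 2: PE[1][0] → acc 32, east 8, south 32
  cycle 2: PE[1][1] → acc 89, east 1, south 89
  cycle 3: PE[0][1] → acc 9, east 1, south 9
  cycle 3: PE[1][0] → acc 17, east 3, south 17
  cycle 3: PE[1][1] → acc 73, east 8, south 73

PE[1][1].acc = 73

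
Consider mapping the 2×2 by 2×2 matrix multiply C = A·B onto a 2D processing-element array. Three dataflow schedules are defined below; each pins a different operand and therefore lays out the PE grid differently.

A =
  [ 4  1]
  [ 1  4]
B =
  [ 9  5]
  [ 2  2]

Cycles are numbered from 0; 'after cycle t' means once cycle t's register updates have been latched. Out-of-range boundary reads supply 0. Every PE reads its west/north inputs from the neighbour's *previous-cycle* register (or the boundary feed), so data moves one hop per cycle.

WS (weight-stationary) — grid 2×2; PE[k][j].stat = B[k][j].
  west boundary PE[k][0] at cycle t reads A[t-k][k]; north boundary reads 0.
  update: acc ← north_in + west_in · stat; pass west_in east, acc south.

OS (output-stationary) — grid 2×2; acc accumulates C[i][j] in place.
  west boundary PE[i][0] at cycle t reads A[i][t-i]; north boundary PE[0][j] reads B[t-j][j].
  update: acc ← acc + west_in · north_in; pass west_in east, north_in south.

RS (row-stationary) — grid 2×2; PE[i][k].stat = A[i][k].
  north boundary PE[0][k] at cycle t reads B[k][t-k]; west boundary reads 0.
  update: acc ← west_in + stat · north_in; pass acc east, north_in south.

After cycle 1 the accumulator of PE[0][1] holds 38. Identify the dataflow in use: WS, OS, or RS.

dataflow = RS

Under WS (2×2), PE[0][1]:
  t=0 PE[0][1]: acc=0 h=0 v=0
  t=1 PE[0][1]: acc=20 h=4 v=20
Under OS (2×2), PE[0][1]:
  t=0 PE[0][1]: acc=0 h=0 v=0
  t=1 PE[0][1]: acc=20 h=4 v=5
Under RS (2×2), PE[0][1]:
  t=0 PE[0][1]: acc=0 h=0 v=0
  t=1 PE[0][1]: acc=38 h=38 v=2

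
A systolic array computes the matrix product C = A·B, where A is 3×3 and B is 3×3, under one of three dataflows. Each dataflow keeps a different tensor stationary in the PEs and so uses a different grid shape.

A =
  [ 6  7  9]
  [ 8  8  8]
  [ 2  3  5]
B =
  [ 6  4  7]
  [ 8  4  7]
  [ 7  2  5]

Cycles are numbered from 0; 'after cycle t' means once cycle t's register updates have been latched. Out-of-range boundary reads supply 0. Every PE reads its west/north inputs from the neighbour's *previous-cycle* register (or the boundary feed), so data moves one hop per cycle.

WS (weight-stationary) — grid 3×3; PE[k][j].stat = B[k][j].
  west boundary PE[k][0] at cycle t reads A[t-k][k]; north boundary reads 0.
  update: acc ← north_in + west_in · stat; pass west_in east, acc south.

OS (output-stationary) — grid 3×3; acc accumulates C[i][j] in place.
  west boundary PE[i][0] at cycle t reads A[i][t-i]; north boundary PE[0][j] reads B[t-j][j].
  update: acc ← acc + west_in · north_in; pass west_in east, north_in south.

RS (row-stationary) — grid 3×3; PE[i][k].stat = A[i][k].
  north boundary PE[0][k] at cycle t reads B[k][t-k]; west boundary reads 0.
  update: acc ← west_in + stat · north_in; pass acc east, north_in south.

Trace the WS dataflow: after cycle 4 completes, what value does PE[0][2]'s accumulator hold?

PE[0][2].acc = 14

Tracing WS — 3×3 array, target PE[0][2]:
  0: (0,1).acc=0  regs=<0,0>
  0: (0,2).acc=0  regs=<0,0>
  1: (0,1).acc=24  regs=<6,24>
  1: (0,2).acc=0  regs=<0,0>
  2: (0,1).acc=32  regs=<8,32>
  2: (0,2).acc=42  regs=<6,42>
  3: (0,1).acc=8  regs=<2,8>
  3: (0,2).acc=56  regs=<8,56>
  4: (0,1).acc=0  regs=<0,0>
  4: (0,2).acc=14  regs=<2,14>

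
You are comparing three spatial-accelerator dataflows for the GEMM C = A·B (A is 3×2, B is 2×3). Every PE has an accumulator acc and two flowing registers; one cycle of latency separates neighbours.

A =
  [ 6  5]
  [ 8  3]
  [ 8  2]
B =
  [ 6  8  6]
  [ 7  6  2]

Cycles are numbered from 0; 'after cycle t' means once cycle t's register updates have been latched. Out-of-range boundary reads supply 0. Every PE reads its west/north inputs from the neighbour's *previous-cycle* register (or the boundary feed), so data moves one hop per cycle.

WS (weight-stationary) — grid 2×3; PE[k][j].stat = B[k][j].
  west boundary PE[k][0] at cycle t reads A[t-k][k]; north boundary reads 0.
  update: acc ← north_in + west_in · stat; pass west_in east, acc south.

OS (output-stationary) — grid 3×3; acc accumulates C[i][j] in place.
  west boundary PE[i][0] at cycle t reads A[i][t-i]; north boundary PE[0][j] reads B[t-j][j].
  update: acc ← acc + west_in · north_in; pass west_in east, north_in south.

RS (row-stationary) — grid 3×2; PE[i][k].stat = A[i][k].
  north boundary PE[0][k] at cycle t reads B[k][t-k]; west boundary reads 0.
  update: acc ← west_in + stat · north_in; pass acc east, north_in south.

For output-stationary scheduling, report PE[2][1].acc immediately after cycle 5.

OS 3×3: PE[2][1] cycle-by-cycle (with neighbour feeds):
  [0] (1,1) acc=0 (h:0 v:0)
  [0] (2,0) acc=0 (h:0 v:0)
  [0] (2,1) acc=0 (h:0 v:0)
  [1] (1,1) acc=0 (h:0 v:0)
  [1] (2,0) acc=0 (h:0 v:0)
  [1] (2,1) acc=0 (h:0 v:0)
  [2] (1,1) acc=64 (h:8 v:8)
  [2] (2,0) acc=48 (h:8 v:6)
  [2] (2,1) acc=0 (h:0 v:0)
  [3] (1,1) acc=82 (h:3 v:6)
  [3] (2,0) acc=62 (h:2 v:7)
  [3] (2,1) acc=64 (h:8 v:8)
  [4] (1,1) acc=82 (h:0 v:0)
  [4] (2,0) acc=62 (h:0 v:0)
  [4] (2,1) acc=76 (h:2 v:6)
  [5] (1,1) acc=82 (h:0 v:0)
  [5] (2,0) acc=62 (h:0 v:0)
  [5] (2,1) acc=76 (h:0 v:0)

PE[2][1].acc = 76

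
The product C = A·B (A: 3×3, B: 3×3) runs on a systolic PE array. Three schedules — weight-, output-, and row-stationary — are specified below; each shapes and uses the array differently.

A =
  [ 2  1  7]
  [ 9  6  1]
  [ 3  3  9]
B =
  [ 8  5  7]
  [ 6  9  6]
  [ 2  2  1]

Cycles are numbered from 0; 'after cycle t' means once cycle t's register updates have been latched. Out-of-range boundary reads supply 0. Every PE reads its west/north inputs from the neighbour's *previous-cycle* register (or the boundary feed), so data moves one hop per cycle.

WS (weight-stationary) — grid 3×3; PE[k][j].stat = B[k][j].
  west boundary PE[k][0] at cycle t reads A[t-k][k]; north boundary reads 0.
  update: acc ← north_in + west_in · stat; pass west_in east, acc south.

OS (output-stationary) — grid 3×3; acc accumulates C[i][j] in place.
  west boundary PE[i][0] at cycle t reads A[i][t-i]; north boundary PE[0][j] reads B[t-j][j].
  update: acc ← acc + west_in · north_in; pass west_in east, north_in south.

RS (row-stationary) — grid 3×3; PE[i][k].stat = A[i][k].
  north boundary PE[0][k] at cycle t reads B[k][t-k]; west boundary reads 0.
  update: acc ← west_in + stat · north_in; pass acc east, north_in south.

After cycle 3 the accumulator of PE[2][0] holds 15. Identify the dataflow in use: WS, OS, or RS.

— WS: 3×3; PE[2][0] trace:
  0: (2,0).acc=0  regs=<0,0>
  1: (2,0).acc=0  regs=<0,0>
  2: (2,0).acc=36  regs=<7,36>
  3: (2,0).acc=110  regs=<1,110>
— OS: 3×3; PE[2][0] trace:
  0: (2,0).acc=0  regs=<0,0>
  1: (2,0).acc=0  regs=<0,0>
  2: (2,0).acc=24  regs=<3,8>
  3: (2,0).acc=42  regs=<3,6>
— RS: 3×3; PE[2][0] trace:
  0: (2,0).acc=0  regs=<0,0>
  1: (2,0).acc=0  regs=<0,0>
  2: (2,0).acc=24  regs=<24,8>
  3: (2,0).acc=15  regs=<15,5>

dataflow = RS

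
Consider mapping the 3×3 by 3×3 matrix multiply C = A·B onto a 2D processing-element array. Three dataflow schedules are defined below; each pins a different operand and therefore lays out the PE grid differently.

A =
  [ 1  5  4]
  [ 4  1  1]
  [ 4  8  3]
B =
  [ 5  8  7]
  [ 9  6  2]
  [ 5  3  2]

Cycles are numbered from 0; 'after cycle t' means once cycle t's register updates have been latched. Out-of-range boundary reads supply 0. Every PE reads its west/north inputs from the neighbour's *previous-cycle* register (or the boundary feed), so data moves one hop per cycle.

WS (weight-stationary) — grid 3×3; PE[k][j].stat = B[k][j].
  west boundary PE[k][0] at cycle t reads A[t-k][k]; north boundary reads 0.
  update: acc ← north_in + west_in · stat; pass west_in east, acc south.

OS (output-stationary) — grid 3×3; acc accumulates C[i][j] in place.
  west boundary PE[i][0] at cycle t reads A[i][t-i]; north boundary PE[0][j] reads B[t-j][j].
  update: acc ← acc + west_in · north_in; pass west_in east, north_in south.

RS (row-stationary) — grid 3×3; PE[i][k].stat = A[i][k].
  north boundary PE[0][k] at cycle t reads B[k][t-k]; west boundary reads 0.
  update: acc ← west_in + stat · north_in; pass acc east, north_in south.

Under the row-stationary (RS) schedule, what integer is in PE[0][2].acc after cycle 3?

PE[0][2].acc = 50

RS 3×3: PE[0][2] cycle-by-cycle (with neighbour feeds):
  @0  [0,1]  acc 0  |  →0  ↓0
  @0  [0,2]  acc 0  |  →0  ↓0
  @1  [0,1]  acc 50  |  →50  ↓9
  @1  [0,2]  acc 0  |  →0  ↓0
  @2  [0,1]  acc 38  |  →38  ↓6
  @2  [0,2]  acc 70  |  →70  ↓5
  @3  [0,1]  acc 17  |  →17  ↓2
  @3  [0,2]  acc 50  |  →50  ↓3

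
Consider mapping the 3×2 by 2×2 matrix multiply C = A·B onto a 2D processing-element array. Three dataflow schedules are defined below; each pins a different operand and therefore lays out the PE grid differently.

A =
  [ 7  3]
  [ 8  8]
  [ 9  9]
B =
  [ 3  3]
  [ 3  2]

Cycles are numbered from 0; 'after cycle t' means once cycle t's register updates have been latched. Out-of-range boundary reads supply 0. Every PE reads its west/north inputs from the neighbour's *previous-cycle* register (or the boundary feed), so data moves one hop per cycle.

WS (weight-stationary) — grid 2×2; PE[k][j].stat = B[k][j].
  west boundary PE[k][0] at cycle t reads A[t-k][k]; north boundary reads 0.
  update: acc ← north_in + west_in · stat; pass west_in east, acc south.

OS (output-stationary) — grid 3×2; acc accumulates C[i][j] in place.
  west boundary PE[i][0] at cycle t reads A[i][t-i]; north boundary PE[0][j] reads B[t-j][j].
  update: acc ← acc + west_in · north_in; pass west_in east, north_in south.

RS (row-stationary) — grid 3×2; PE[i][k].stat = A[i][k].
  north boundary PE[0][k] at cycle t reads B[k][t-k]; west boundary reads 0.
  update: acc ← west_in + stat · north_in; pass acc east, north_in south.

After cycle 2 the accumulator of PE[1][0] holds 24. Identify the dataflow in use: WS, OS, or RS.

— WS: 2×2; PE[1][0] trace:
  t=0 PE[1][0]: acc=0 h=0 v=0
  t=1 PE[1][0]: acc=30 h=3 v=30
  t=2 PE[1][0]: acc=48 h=8 v=48
— OS: 3×2; PE[1][0] trace:
  t=0 PE[1][0]: acc=0 h=0 v=0
  t=1 PE[1][0]: acc=24 h=8 v=3
  t=2 PE[1][0]: acc=48 h=8 v=3
— RS: 3×2; PE[1][0] trace:
  t=0 PE[1][0]: acc=0 h=0 v=0
  t=1 PE[1][0]: acc=24 h=24 v=3
  t=2 PE[1][0]: acc=24 h=24 v=3

dataflow = RS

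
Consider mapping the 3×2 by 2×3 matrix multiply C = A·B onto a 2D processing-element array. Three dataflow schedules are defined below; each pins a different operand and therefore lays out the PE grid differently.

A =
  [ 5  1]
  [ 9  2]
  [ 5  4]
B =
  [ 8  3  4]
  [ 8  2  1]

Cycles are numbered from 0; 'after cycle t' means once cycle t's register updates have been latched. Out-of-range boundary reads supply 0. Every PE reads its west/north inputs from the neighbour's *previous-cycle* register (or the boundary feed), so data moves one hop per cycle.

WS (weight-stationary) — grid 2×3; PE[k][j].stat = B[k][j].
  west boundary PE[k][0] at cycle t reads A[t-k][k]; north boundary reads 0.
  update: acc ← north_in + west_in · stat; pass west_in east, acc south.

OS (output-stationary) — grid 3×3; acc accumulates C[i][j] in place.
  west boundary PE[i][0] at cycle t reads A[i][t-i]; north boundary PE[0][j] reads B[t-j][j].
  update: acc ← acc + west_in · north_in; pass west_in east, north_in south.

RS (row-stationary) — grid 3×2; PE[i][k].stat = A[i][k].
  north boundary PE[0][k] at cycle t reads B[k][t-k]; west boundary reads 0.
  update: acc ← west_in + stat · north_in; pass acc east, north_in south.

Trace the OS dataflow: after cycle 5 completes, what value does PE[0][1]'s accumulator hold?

OS on a 3×3 grid — tracing PE[0][1] and its feeders:
  step 0 · PE0,0: acc=40; fwd→5 fwd↓8
  step 0 · PE0,1: acc=0; fwd→0 fwd↓0
  step 1 · PE0,0: acc=48; fwd→1 fwd↓8
  step 1 · PE0,1: acc=15; fwd→5 fwd↓3
  step 2 · PE0,0: acc=48; fwd→0 fwd↓0
  step 2 · PE0,1: acc=17; fwd→1 fwd↓2
  step 3 · PE0,0: acc=48; fwd→0 fwd↓0
  step 3 · PE0,1: acc=17; fwd→0 fwd↓0
  step 4 · PE0,0: acc=48; fwd→0 fwd↓0
  step 4 · PE0,1: acc=17; fwd→0 fwd↓0
  step 5 · PE0,0: acc=48; fwd→0 fwd↓0
  step 5 · PE0,1: acc=17; fwd→0 fwd↓0

PE[0][1].acc = 17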